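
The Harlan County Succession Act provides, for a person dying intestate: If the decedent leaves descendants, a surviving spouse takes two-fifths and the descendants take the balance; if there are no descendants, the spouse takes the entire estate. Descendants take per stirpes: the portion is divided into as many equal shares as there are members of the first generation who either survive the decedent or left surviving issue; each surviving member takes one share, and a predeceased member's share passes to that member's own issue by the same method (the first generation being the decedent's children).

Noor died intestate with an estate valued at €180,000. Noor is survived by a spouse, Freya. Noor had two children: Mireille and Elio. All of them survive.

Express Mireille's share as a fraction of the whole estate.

Freya takes two-fifths of €180,000 = €72,000. The remaining €108,000 passes to the descendants.
The descendants' portion (€108,000) is divided into 2 shares of €54,000: Mireille and Elio each take €54,000.

Mireille receives 3/10 of the estate.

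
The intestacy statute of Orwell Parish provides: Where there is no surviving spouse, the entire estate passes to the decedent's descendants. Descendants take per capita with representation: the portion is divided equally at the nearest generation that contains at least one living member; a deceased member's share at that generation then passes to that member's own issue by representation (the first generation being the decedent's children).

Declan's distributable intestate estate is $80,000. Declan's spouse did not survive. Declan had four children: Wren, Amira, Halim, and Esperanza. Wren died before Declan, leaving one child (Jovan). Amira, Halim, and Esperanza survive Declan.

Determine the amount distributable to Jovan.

The entire $80,000 passes to the descendants.
That amount ($80,000) is divided into 4 shares of $20,000: Amira, Halim, and Esperanza each take $20,000; Wren's $20,000 share passes to Wren's issue.
Wren's share ($20,000) passes entirely to Jovan.

Jovan receives $20,000.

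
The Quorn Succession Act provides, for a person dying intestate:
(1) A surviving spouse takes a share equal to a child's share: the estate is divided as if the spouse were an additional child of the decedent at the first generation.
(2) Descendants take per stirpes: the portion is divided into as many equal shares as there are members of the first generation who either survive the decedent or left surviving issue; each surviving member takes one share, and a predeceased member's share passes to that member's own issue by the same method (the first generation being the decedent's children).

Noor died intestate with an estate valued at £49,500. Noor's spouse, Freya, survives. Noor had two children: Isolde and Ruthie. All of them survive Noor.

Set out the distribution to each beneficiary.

Freya: £16,500; Isolde: £16,500; Ruthie: £16,500

The spouse counts as an additional share at the children's level, so there are 3 primary shares of £16,500. Freya takes one such share (£16,500).
The children's combined portion (£33,000) is divided into 2 shares of £16,500: Isolde and Ruthie each take £16,500.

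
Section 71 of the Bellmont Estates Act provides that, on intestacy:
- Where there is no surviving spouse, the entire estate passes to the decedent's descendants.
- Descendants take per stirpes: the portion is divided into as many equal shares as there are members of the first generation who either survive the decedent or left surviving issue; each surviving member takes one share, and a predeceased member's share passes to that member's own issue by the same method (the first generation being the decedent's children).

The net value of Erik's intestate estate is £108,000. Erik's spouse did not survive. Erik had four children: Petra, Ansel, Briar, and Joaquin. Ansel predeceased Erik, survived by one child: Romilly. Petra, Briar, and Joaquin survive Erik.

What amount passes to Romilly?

Romilly receives £27,000.

The entire £108,000 passes to the descendants.
That amount (£108,000) is divided into 4 shares of £27,000: Petra, Briar, and Joaquin each take £27,000; Ansel's £27,000 share passes to Ansel's issue.
Ansel's share (£27,000) passes entirely to Romilly.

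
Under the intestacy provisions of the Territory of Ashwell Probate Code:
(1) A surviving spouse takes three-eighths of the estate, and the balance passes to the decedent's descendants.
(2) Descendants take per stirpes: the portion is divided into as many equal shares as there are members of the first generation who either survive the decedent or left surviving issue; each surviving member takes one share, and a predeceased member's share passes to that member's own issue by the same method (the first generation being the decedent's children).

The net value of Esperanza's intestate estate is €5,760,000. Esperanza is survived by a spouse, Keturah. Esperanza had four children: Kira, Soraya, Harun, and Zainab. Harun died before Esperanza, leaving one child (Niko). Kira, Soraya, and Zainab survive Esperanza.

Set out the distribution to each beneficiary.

Keturah: €2,160,000; Kira: €900,000; Soraya: €900,000; Niko: €900,000; Zainab: €900,000

Keturah takes three-eighths of €5,760,000 = €2,160,000. The remaining €3,600,000 passes to the descendants.
The descendants' portion (€3,600,000) is divided into 4 shares of €900,000: Kira, Soraya, and Zainab each take €900,000; Harun's €900,000 share passes to Harun's issue.
Harun's share (€900,000) passes entirely to Niko.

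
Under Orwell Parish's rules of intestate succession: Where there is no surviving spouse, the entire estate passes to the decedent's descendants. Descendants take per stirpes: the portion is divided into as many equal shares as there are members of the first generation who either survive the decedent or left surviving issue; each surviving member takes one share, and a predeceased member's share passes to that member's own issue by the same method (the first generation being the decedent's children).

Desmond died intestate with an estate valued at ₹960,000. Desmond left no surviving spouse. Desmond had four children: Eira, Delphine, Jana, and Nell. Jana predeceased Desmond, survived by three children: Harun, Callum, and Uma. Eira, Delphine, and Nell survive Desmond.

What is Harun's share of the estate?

Harun receives ₹80,000.

The entire ₹960,000 passes to the descendants.
That amount (₹960,000) is divided into 4 shares of ₹240,000: Eira, Delphine, and Nell each take ₹240,000; Jana's ₹240,000 share passes to Jana's issue.
Jana's share (₹240,000) is divided into 3 shares of ₹80,000: Harun, Callum, and Uma each take ₹80,000.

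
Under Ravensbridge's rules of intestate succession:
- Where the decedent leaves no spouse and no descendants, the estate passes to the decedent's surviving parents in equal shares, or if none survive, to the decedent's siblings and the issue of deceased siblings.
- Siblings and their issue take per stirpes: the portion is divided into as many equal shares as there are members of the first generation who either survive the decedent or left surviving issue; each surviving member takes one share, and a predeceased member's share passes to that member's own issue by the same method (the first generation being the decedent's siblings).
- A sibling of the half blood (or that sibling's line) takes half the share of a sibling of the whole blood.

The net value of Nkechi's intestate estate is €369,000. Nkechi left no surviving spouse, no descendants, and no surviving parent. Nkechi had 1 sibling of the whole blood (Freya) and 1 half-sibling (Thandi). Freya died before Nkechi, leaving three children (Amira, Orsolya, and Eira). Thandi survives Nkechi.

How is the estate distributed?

Amira: €82,000; Orsolya: €82,000; Eira: €82,000; Thandi: €123,000

The entire €369,000 passes to the siblings and their issue.
Counting each half-blood sibling's line as half a unit, there are 3/2 units in €369,000, so one unit is €246,000. Whole-blood lines (Freya) take €246,000 each; half-blood lines (Thandi) take €123,000 each.
Freya's share (€246,000) is divided into 3 shares of €82,000: Amira, Orsolya, and Eira each take €82,000.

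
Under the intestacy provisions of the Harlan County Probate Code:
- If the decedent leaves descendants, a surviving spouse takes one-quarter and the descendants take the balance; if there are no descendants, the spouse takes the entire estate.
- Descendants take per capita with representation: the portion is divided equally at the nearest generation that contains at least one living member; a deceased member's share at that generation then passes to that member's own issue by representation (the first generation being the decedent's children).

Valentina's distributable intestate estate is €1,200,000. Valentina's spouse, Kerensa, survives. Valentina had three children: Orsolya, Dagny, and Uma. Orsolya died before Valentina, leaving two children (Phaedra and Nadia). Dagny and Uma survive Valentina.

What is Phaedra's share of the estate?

Kerensa takes one-quarter of €1,200,000 = €300,000. The remaining €900,000 passes to the descendants.
The descendants' portion (€900,000) is divided into 3 shares of €300,000: Dagny and Uma each take €300,000; Orsolya's €300,000 share passes to Orsolya's issue.
Orsolya's share (€300,000) is divided into 2 shares of €150,000: Phaedra and Nadia each take €150,000.

Phaedra receives €150,000.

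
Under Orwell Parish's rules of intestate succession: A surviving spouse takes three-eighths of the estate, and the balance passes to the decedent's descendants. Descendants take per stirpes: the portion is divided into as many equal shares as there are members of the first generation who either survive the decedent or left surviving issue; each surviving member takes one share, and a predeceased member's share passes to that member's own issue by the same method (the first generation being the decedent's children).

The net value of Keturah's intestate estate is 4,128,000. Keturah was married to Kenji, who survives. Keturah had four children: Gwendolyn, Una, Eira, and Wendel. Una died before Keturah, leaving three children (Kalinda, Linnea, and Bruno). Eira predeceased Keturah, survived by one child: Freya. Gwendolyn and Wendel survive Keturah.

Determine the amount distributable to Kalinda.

Kalinda receives 215,000.

Kenji takes three-eighths of 4,128,000 = 1,548,000. The remaining 2,580,000 passes to the descendants.
The descendants' portion (2,580,000) is divided into 4 shares of 645,000: Gwendolyn and Wendel each take 645,000; Una's 645,000 share passes to Una's issue; Eira's 645,000 share passes to Eira's issue.
Una's share (645,000) is divided into 3 shares of 215,000: Kalinda, Linnea, and Bruno each take 215,000.
Eira's share (645,000) passes entirely to Freya.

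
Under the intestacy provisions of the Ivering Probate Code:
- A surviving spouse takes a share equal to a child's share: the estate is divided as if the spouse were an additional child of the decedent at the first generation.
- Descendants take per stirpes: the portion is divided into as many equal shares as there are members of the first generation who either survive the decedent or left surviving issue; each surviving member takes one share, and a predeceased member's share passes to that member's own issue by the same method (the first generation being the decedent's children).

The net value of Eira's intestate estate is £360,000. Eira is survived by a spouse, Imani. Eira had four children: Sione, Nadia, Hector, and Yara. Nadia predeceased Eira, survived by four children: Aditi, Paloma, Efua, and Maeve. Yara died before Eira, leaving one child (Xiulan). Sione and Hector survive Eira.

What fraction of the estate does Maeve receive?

The spouse counts as an additional share at the children's level, so there are 5 primary shares of £72,000. Imani takes one such share (£72,000).
The children's combined portion (£288,000) is divided into 4 shares of £72,000: Sione and Hector each take £72,000; Nadia's £72,000 share passes to Nadia's issue; Yara's £72,000 share passes to Yara's issue.
Nadia's share (£72,000) is divided into 4 shares of £18,000: Aditi, Paloma, Efua, and Maeve each take £18,000.
Yara's share (£72,000) passes entirely to Xiulan.

Maeve receives 1/20 of the estate.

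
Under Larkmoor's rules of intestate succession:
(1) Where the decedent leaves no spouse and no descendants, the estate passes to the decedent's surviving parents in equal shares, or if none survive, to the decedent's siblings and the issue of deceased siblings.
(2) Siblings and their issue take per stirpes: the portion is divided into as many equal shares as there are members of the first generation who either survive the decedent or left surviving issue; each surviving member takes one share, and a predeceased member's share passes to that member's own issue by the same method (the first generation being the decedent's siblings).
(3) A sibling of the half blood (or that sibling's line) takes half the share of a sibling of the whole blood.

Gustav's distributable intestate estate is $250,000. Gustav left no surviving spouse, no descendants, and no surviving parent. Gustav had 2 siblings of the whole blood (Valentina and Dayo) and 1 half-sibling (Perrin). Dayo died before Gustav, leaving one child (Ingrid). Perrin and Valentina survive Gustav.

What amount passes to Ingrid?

Ingrid receives $100,000.

The entire $250,000 passes to the siblings and their issue.
Counting each half-blood sibling's line as half a unit, there are 5/2 units in $250,000, so one unit is $100,000. Whole-blood lines (Valentina and Dayo) take $100,000 each; half-blood lines (Perrin) take $50,000 each.
Dayo's share ($100,000) passes entirely to Ingrid.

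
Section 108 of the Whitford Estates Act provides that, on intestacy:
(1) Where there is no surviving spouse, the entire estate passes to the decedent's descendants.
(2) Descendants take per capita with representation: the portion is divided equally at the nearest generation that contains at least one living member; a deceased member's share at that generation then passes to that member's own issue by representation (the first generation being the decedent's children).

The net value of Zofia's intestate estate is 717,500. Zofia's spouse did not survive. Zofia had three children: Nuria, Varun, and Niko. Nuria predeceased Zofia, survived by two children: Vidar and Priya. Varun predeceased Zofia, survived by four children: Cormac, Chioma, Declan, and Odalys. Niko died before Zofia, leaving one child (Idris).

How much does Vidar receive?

The entire 717,500 passes to the descendants.
No child survives, so the initial division is made at the grandchildren's generation.
That amount (717,500) is divided into 7 shares of 102,500: Vidar, Priya, Cormac, Chioma, Declan, Odalys, and Idris each take 102,500.

Vidar receives 102,500.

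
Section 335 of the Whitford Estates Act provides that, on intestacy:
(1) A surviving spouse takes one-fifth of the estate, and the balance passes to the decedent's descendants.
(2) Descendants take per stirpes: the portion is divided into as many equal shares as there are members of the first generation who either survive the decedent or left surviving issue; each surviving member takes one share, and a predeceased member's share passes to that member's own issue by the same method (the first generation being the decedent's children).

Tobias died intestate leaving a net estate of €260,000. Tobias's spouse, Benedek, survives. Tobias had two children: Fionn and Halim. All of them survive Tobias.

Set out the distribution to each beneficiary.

Benedek takes one-fifth of €260,000 = €52,000. The remaining €208,000 passes to the descendants.
The descendants' portion (€208,000) is divided into 2 shares of €104,000: Fionn and Halim each take €104,000.

Benedek: €52,000; Fionn: €104,000; Halim: €104,000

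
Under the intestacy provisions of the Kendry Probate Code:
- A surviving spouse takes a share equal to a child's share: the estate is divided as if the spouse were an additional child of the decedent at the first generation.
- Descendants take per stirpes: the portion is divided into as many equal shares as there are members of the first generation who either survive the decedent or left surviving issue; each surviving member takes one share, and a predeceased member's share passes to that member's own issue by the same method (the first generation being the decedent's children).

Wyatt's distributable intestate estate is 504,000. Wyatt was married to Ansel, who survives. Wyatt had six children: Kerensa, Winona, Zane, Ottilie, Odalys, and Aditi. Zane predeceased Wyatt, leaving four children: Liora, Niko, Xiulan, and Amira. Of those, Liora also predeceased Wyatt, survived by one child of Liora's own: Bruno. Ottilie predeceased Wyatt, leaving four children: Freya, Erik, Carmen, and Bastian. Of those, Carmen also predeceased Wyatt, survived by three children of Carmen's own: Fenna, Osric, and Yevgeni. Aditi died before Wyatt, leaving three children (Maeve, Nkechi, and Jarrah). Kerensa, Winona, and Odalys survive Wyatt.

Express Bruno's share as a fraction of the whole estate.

The spouse counts as an additional share at the children's level, so there are 7 primary shares of 72,000. Ansel takes one such share (72,000).
The children's combined portion (432,000) is divided into 6 shares of 72,000: Kerensa, Winona, and Odalys each take 72,000; Zane's 72,000 share passes to Zane's issue; Ottilie's 72,000 share passes to Ottilie's issue; Aditi's 72,000 share passes to Aditi's issue.
Zane's share (72,000) is divided into 4 shares of 18,000: Niko, Xiulan, and Amira each take 18,000; Liora's 18,000 share passes to Liora's issue.
Liora's share (18,000) passes entirely to Bruno.
Ottilie's share (72,000) is divided into 4 shares of 18,000: Freya, Erik, and Bastian each take 18,000; Carmen's 18,000 share passes to Carmen's issue.
Carmen's share (18,000) is divided into 3 shares of 6,000: Fenna, Osric, and Yevgeni each take 6,000.
Aditi's share (72,000) is divided into 3 shares of 24,000: Maeve, Nkechi, and Jarrah each take 24,000.

Bruno receives 1/28 of the estate.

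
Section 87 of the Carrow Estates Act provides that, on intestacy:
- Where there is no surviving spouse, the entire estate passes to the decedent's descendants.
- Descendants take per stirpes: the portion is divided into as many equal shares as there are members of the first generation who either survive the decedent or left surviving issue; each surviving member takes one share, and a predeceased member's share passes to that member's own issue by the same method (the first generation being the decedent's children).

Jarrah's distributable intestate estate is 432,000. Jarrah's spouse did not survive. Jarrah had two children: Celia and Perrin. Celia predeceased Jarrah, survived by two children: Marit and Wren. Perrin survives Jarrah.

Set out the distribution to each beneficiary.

Marit: 108,000; Wren: 108,000; Perrin: 216,000

The entire 432,000 passes to the descendants.
That amount (432,000) is divided into 2 shares of 216,000: Perrin takes 216,000; Celia's 216,000 share passes to Celia's issue.
Celia's share (216,000) is divided into 2 shares of 108,000: Marit and Wren each take 108,000.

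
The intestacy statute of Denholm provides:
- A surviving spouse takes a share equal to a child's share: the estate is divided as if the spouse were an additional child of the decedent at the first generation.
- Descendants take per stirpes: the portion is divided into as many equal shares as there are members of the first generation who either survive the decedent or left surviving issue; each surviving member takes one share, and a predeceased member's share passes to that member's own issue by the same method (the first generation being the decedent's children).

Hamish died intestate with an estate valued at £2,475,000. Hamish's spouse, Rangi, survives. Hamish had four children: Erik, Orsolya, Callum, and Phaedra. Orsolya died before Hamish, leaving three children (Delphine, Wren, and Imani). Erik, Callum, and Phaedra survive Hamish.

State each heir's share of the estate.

The spouse counts as an additional share at the children's level, so there are 5 primary shares of £495,000. Rangi takes one such share (£495,000).
The children's combined portion (£1,980,000) is divided into 4 shares of £495,000: Erik, Callum, and Phaedra each take £495,000; Orsolya's £495,000 share passes to Orsolya's issue.
Orsolya's share (£495,000) is divided into 3 shares of £165,000: Delphine, Wren, and Imani each take £165,000.

Rangi: £495,000; Erik: £495,000; Delphine: £165,000; Wren: £165,000; Imani: £165,000; Callum: £495,000; Phaedra: £495,000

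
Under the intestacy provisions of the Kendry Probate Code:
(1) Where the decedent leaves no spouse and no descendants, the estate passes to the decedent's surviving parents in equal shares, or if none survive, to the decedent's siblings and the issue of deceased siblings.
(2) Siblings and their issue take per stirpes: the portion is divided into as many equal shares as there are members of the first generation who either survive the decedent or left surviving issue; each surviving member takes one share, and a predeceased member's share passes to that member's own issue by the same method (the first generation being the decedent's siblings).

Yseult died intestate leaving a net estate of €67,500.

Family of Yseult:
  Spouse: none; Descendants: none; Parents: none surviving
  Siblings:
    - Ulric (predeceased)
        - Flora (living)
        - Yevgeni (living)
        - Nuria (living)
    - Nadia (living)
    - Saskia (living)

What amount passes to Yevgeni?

The entire €67,500 passes to the siblings and their issue.
That amount (€67,500) is divided into 3 shares of €22,500: Nadia and Saskia each take €22,500; Ulric's €22,500 share passes to Ulric's issue.
Ulric's share (€22,500) is divided into 3 shares of €7,500: Flora, Yevgeni, and Nuria each take €7,500.

Yevgeni receives €7,500.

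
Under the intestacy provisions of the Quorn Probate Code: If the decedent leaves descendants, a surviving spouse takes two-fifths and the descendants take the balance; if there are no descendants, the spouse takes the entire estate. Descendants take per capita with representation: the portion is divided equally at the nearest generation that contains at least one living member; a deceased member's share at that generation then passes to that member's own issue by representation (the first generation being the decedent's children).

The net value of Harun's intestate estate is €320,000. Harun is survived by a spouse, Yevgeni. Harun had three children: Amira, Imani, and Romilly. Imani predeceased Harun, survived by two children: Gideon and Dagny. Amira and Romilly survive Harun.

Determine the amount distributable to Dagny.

Dagny receives €32,000.

Yevgeni takes two-fifths of €320,000 = €128,000. The remaining €192,000 passes to the descendants.
The descendants' portion (€192,000) is divided into 3 shares of €64,000: Amira and Romilly each take €64,000; Imani's €64,000 share passes to Imani's issue.
Imani's share (€64,000) is divided into 2 shares of €32,000: Gideon and Dagny each take €32,000.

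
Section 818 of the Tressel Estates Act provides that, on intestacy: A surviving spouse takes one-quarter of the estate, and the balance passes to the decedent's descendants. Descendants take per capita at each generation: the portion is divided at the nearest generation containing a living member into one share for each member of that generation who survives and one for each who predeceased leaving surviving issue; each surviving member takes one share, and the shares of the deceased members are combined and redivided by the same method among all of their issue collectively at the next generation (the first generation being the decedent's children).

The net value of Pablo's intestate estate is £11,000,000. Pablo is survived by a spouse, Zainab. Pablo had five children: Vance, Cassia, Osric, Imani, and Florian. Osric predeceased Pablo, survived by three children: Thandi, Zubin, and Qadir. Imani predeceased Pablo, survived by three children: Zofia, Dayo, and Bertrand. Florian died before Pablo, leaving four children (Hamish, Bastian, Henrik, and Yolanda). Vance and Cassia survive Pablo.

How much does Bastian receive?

Bastian receives £495,000.

Zainab takes one-quarter of £11,000,000 = £2,750,000. The remaining £8,250,000 passes to the descendants.
The descendants' portion (£8,250,000) is divided at the children's generation into 5 shares of £1,650,000. Vance and Cassia each take £1,650,000. The 3 shares of the deceased (Osric, Imani, and Florian) are combined into a pool of £4,950,000.
That pool (£4,950,000) is divided at the grandchildren's generation equally among Thandi, Zubin, Qadir, Zofia, Dayo, Bertrand, Hamish, Bastian, Henrik, and Yolanda: £495,000 each.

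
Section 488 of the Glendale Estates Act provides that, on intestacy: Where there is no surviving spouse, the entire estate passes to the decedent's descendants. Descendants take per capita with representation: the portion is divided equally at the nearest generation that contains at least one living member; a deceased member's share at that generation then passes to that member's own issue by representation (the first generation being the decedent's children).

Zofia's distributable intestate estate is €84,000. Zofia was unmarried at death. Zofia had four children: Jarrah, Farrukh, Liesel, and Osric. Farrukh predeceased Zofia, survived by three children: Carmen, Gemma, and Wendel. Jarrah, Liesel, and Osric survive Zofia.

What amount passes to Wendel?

The entire €84,000 passes to the descendants.
That amount (€84,000) is divided into 4 shares of €21,000: Jarrah, Liesel, and Osric each take €21,000; Farrukh's €21,000 share passes to Farrukh's issue.
Farrukh's share (€21,000) is divided into 3 shares of €7,000: Carmen, Gemma, and Wendel each take €7,000.

Wendel receives €7,000.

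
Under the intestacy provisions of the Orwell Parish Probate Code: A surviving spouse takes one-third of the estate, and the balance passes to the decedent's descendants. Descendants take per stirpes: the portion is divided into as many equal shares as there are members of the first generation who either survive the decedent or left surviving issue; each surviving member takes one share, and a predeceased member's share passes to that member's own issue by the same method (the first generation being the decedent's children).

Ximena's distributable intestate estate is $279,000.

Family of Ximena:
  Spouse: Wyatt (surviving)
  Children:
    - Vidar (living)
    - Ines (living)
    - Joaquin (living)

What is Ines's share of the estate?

Wyatt takes one-third of $279,000 = $93,000. The remaining $186,000 passes to the descendants.
The descendants' portion ($186,000) is divided into 3 shares of $62,000: Vidar, Ines, and Joaquin each take $62,000.

Ines receives $62,000.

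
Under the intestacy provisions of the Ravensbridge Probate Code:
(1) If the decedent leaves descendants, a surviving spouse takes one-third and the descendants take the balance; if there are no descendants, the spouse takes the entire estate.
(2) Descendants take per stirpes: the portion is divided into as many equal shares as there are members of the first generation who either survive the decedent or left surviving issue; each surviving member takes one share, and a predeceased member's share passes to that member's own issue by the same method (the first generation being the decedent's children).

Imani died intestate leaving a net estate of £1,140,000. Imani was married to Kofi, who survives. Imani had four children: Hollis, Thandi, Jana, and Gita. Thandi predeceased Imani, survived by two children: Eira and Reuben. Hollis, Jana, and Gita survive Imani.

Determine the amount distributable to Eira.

Eira receives £95,000.

Kofi takes one-third of £1,140,000 = £380,000. The remaining £760,000 passes to the descendants.
The descendants' portion (£760,000) is divided into 4 shares of £190,000: Hollis, Jana, and Gita each take £190,000; Thandi's £190,000 share passes to Thandi's issue.
Thandi's share (£190,000) is divided into 2 shares of £95,000: Eira and Reuben each take £95,000.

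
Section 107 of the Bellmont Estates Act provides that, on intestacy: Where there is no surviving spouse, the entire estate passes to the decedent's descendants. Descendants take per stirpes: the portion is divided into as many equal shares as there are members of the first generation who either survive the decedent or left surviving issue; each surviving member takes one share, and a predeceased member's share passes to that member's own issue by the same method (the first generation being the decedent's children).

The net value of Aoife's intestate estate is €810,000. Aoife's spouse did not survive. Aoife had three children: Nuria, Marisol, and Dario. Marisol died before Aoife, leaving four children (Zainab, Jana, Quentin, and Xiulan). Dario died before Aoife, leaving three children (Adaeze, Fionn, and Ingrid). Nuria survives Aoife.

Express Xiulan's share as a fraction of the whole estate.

Xiulan receives 1/12 of the estate.

The entire €810,000 passes to the descendants.
That amount (€810,000) is divided into 3 shares of €270,000: Nuria takes €270,000; Marisol's €270,000 share passes to Marisol's issue; Dario's €270,000 share passes to Dario's issue.
Marisol's share (€270,000) is divided into 4 shares of €67,500: Zainab, Jana, Quentin, and Xiulan each take €67,500.
Dario's share (€270,000) is divided into 3 shares of €90,000: Adaeze, Fionn, and Ingrid each take €90,000.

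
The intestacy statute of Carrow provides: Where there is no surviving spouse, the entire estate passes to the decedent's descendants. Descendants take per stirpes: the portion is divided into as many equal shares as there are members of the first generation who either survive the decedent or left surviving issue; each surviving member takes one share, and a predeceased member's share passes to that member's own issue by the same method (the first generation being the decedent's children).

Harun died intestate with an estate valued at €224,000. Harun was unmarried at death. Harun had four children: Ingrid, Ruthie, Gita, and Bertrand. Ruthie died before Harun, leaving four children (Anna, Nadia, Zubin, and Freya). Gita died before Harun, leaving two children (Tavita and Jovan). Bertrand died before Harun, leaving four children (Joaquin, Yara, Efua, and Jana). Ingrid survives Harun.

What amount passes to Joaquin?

The entire €224,000 passes to the descendants.
That amount (€224,000) is divided into 4 shares of €56,000: Ingrid takes €56,000; Ruthie's €56,000 share passes to Ruthie's issue; Gita's €56,000 share passes to Gita's issue; Bertrand's €56,000 share passes to Bertrand's issue.
Ruthie's share (€56,000) is divided into 4 shares of €14,000: Anna, Nadia, Zubin, and Freya each take €14,000.
Gita's share (€56,000) is divided into 2 shares of €28,000: Tavita and Jovan each take €28,000.
Bertrand's share (€56,000) is divided into 4 shares of €14,000: Joaquin, Yara, Efua, and Jana each take €14,000.

Joaquin receives €14,000.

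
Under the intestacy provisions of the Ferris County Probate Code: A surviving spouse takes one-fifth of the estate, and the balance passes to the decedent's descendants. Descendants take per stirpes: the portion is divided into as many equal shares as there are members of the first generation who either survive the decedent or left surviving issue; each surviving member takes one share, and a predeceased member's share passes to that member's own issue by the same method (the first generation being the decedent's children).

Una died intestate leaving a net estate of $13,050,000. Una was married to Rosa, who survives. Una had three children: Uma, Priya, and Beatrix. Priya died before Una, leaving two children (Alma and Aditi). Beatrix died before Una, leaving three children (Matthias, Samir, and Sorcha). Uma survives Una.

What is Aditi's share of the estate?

Rosa takes one-fifth of $13,050,000 = $2,610,000. The remaining $10,440,000 passes to the descendants.
The descendants' portion ($10,440,000) is divided into 3 shares of $3,480,000: Uma takes $3,480,000; Priya's $3,480,000 share passes to Priya's issue; Beatrix's $3,480,000 share passes to Beatrix's issue.
Priya's share ($3,480,000) is divided into 2 shares of $1,740,000: Alma and Aditi each take $1,740,000.
Beatrix's share ($3,480,000) is divided into 3 shares of $1,160,000: Matthias, Samir, and Sorcha each take $1,160,000.

Aditi receives $1,740,000.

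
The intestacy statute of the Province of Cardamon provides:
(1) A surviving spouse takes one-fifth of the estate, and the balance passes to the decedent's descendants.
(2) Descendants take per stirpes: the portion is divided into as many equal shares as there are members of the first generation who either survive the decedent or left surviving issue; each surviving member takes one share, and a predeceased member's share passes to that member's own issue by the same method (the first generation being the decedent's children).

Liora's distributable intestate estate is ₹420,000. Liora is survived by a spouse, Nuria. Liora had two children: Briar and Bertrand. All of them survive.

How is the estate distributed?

Nuria: ₹84,000; Briar: ₹168,000; Bertrand: ₹168,000

Nuria takes one-fifth of ₹420,000 = ₹84,000. The remaining ₹336,000 passes to the descendants.
The descendants' portion (₹336,000) is divided into 2 shares of ₹168,000: Briar and Bertrand each take ₹168,000.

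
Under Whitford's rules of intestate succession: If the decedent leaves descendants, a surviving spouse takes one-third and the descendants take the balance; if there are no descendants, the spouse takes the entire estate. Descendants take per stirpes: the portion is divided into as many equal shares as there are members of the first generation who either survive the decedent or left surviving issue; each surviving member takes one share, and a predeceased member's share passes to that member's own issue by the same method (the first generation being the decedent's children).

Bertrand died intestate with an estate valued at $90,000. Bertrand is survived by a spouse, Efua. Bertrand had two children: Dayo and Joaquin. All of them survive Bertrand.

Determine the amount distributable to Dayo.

Dayo receives $30,000.

Efua takes one-third of $90,000 = $30,000. The remaining $60,000 passes to the descendants.
The descendants' portion ($60,000) is divided into 2 shares of $30,000: Dayo and Joaquin each take $30,000.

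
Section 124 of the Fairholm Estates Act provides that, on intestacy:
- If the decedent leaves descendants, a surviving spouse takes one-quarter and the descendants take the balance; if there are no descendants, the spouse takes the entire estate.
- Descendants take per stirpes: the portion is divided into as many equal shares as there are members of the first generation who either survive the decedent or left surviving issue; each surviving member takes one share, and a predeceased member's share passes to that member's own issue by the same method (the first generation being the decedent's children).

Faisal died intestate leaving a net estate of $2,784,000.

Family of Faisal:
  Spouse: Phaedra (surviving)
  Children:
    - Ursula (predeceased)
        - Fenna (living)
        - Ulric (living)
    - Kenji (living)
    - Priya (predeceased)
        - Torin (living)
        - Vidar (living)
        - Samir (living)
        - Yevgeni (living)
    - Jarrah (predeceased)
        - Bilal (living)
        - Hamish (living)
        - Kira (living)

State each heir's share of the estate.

Phaedra takes one-quarter of $2,784,000 = $696,000. The remaining $2,088,000 passes to the descendants.
The descendants' portion ($2,088,000) is divided into 4 shares of $522,000: Kenji takes $522,000; Ursula's $522,000 share passes to Ursula's issue; Priya's $522,000 share passes to Priya's issue; Jarrah's $522,000 share passes to Jarrah's issue.
Ursula's share ($522,000) is divided into 2 shares of $261,000: Fenna and Ulric each take $261,000.
Priya's share ($522,000) is divided into 4 shares of $130,500: Torin, Vidar, Samir, and Yevgeni each take $130,500.
Jarrah's share ($522,000) is divided into 3 shares of $174,000: Bilal, Hamish, and Kira each take $174,000.

Phaedra: $696,000; Fenna: $261,000; Ulric: $261,000; Kenji: $522,000; Torin: $130,500; Vidar: $130,500; Samir: $130,500; Yevgeni: $130,500; Bilal: $174,000; Hamish: $174,000; Kira: $174,000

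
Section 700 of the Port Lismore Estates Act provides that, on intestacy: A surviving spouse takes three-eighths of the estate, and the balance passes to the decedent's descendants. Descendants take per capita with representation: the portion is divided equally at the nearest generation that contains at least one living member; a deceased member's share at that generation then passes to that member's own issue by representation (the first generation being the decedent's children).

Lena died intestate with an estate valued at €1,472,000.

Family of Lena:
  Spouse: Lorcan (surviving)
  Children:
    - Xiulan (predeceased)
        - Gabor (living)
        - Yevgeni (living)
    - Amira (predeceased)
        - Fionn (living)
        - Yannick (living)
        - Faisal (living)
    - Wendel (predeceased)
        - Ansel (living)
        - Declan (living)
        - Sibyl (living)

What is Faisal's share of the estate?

Faisal receives €115,000.

Lorcan takes three-eighths of €1,472,000 = €552,000. The remaining €920,000 passes to the descendants.
No child survives, so the initial division is made at the grandchildren's generation.
The descendants' portion (€920,000) is divided into 8 shares of €115,000: Gabor, Yevgeni, Fionn, Yannick, Faisal, Ansel, Declan, and Sibyl each take €115,000.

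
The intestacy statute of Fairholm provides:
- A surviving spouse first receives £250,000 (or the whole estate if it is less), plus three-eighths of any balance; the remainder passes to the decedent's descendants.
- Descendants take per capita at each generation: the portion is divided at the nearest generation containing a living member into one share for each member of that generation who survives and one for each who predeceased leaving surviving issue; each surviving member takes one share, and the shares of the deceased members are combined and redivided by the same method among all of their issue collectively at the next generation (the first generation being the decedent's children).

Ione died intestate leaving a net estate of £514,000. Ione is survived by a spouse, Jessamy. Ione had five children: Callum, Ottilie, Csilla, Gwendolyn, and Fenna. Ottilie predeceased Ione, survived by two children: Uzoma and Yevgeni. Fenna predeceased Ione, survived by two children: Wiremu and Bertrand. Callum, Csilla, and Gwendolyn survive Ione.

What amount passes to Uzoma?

Uzoma receives £16,500.

Jessamy first takes £250,000, leaving a balance of £264,000. Jessamy then takes three-eighths of the balance (£99,000), for a total of £349,000. The remaining £165,000 passes to the descendants.
The descendants' portion (£165,000) is divided at the children's generation into 5 shares of £33,000. Callum, Csilla, and Gwendolyn each take £33,000. The 2 shares of the deceased (Ottilie and Fenna) are combined into a pool of £66,000.
That pool (£66,000) is divided at the grandchildren's generation equally among Uzoma, Yevgeni, Wiremu, and Bertrand: £16,500 each.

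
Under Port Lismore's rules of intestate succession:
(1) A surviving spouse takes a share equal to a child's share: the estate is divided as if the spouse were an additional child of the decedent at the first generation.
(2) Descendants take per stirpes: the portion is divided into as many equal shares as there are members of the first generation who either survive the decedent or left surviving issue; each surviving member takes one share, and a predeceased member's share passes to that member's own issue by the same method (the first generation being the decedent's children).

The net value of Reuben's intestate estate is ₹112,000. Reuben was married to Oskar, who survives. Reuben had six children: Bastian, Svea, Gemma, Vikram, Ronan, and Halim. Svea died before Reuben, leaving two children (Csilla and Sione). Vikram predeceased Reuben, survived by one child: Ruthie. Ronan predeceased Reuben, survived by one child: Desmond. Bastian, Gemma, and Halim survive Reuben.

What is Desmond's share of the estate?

The spouse counts as an additional share at the children's level, so there are 7 primary shares of ₹16,000. Oskar takes one such share (₹16,000).
The children's combined portion (₹96,000) is divided into 6 shares of ₹16,000: Bastian, Gemma, and Halim each take ₹16,000; Svea's ₹16,000 share passes to Svea's issue; Vikram's ₹16,000 share passes to Vikram's issue; Ronan's ₹16,000 share passes to Ronan's issue.
Svea's share (₹16,000) is divided into 2 shares of ₹8,000: Csilla and Sione each take ₹8,000.
Vikram's share (₹16,000) passes entirely to Ruthie.
Ronan's share (₹16,000) passes entirely to Desmond.

Desmond receives ₹16,000.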